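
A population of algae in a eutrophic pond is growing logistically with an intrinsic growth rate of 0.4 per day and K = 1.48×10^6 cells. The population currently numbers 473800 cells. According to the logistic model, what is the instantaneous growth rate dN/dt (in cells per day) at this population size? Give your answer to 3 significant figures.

dN/dt = rN(1 − N/K) = 0.4 × 473800 × (1 − 473800/1.48×10^6).
1 − 473800/1.48×10^6 = 0.67986; dN/dt = 0.4 × 473800 × 0.67986 = 1.28848×10^5.

129000 cells per day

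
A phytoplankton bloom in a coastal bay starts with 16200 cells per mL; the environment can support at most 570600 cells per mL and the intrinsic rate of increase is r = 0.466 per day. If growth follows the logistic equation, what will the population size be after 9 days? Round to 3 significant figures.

A = (K − N₀)/N₀ = (570600 − 16200)/16200 = 34.222.
N(t) = K/(1 + A·e^(−rt)) = 570600/(1 + 34.222×e^(−0.466×9)).
e^(−4.194) = 0.015086; denominator = 1 + 34.222×0.015086 = 1.5163.
N = 570600/1.5163 = 376318.

376000 cells per mL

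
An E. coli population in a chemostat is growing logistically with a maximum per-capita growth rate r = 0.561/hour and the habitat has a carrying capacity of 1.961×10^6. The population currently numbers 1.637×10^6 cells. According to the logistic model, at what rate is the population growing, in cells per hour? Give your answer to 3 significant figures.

dN/dt = rN(1 − N/K) = 0.561 × 1.637×10^6 × (1 − 1.637×10^6/1.961×10^6).
1 − 1.637×10^6/1.961×10^6 = 0.16522; dN/dt = 0.561 × 1.637×10^6 × 0.16522 = 1.51733×10^5.

152000 cells per hour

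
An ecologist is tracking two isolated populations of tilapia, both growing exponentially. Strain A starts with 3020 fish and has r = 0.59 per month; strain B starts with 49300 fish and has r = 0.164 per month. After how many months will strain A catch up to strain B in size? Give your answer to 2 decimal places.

Set 3020·e^(0.59t) = 49300·e^(0.164t).
e^((0.59 − 0.164)t) = 49300/3020 → e^(0.426·t) = 16.325.
0.426·t = ln(16.325) = 2.7927, so t = 2.7927/0.426 = 6.5556.

6.56 months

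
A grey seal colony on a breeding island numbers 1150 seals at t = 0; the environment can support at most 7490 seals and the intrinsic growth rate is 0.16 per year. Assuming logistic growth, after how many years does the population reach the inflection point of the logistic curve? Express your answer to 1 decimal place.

Logistic growth is fastest at N = K/2 = 3745.
A = (K − N₀)/N₀ = 5.513. Set K/(1 + A·e^(−rt)) = K/2 → A·e^(−rt) = 1.
e^(−0.16t) = 1/5.513 = 0.181388, so t = ln(5.513)/0.16 = 1.7071/0.16 = 10.669.

10.7 years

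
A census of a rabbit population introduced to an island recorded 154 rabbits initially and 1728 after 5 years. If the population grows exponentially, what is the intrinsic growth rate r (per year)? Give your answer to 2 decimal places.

0.48 per year

From N(t) = N₀·e^(rt): e^(r·5) = 1728/154 = 11.221.
r·5 = ln(11.221) = 2.4178, so r = 2.4178/5 = 0.48355.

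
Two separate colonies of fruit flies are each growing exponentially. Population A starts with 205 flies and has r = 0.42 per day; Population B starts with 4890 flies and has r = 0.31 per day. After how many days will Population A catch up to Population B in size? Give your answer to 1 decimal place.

Set 205·e^(0.42t) = 4890·e^(0.31t).
e^((0.42 − 0.31)t) = 4890/205 → e^(0.11·t) = 23.854.
0.11·t = ln(23.854) = 3.1719, so t = 3.1719/0.11 = 28.836.

28.8 days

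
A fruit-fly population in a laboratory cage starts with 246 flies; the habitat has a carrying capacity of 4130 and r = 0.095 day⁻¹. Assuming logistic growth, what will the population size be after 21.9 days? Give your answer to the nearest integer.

A = (K − N₀)/N₀ = (4130 − 246)/246 = 15.789.
N(t) = K/(1 + A·e^(−rt)) = 4130/(1 + 15.789×e^(−0.095×21.9)).
e^(−2.08) = 0.12487; denominator = 1 + 15.789×0.12487 = 2.9715.
N = 4130/2.9715 = 1389.88.

1390 flies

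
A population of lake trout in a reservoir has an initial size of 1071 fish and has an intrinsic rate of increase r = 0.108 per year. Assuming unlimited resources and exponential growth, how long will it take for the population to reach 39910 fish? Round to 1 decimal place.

Set N₀·e^(rt) = 39910: e^(0.108·t) = 39910/1071 = 37.264.
0.108·t = ln(37.264) = 3.618, so t = 3.618/0.108 = 33.5.

33.5 years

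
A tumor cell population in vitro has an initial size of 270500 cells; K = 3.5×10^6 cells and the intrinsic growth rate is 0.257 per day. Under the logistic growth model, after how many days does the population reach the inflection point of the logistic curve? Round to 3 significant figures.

9.65 days

Logistic growth is fastest at N = K/2 = 1.75×10^6.
A = (K − N₀)/N₀ = 11.939. Set K/(1 + A·e^(−rt)) = K/2 → A·e^(−rt) = 1.
e^(−0.257t) = 1/11.939 = 0.0837591, so t = ln(11.939)/0.257 = 2.4798/0.257 = 9.6491.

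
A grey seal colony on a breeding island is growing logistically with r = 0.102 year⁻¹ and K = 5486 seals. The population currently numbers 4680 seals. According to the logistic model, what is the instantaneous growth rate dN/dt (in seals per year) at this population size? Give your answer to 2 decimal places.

70.13 seals per year

dN/dt = rN(1 − N/K) = 0.102 × 4680 × (1 − 4680/5486).
1 − 4680/5486 = 0.14692; dN/dt = 0.102 × 4680 × 0.14692 = 70.133.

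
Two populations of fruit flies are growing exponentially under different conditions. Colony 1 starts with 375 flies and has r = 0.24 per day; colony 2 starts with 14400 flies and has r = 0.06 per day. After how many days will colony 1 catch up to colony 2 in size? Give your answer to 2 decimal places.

20.27 days

Set 375·e^(0.24t) = 14400·e^(0.06t).
e^((0.24 − 0.06)t) = 14400/375 → e^(0.18·t) = 38.4.
0.18·t = ln(38.4) = 3.6481, so t = 3.6481/0.18 = 20.267.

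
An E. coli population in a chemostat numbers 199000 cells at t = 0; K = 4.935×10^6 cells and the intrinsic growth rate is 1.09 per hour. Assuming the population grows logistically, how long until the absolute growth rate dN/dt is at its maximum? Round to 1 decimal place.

2.9 hours

Logistic growth is fastest at N = K/2 = 2.4675×10^6.
A = (K − N₀)/N₀ = 23.799. Set K/(1 + A·e^(−rt)) = K/2 → A·e^(−rt) = 1.
e^(−1.09t) = 1/23.799 = 0.0420186, so t = ln(23.799)/1.09 = 3.1696/1.09 = 2.9079.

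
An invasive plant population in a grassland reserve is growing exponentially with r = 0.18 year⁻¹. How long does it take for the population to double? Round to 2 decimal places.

3.85 years

Doubling time t_d = ln(2)/r = 0.6931/0.18 = 3.8508.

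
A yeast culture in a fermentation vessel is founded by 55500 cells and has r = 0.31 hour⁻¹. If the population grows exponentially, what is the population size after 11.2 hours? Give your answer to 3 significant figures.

1790000 cells

N(t) = N₀·e^(rt) = 55500 × e^(0.31×11.2) = 55500 × e^3.472.
e^3.472 ≈ 32.201, so N ≈ 55500 × 32.201 = 1.78716×10^6.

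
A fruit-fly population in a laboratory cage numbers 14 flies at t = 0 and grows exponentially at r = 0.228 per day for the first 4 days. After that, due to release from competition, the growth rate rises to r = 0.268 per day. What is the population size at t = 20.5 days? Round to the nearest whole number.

2902 flies

Phase 1: N(4) = 14·e^(0.228×4) = 14·e^0.912 = 34.8501.
Phase 2 runs for 20.5 − 4 = 16.5 days at r = 0.268.
N(20.5) = 34.8501·e^(0.268×16.5) = 34.8501·e^4.422 = 2901.72.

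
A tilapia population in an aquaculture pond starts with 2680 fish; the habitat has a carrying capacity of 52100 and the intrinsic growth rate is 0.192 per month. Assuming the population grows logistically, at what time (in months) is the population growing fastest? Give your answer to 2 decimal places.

15.18 months

Logistic growth is fastest at N = K/2 = 26050.
A = (K − N₀)/N₀ = 18.44. Set K/(1 + A·e^(−rt)) = K/2 → A·e^(−rt) = 1.
e^(−0.192t) = 1/18.44 = 0.0542291, so t = ln(18.44)/0.192 = 2.9145/0.192 = 15.18.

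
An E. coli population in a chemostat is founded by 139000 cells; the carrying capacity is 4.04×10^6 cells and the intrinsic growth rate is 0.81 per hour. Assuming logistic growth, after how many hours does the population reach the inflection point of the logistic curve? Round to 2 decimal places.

Logistic growth is fastest at N = K/2 = 2.02×10^6.
A = (K − N₀)/N₀ = 28.065. Set K/(1 + A·e^(−rt)) = K/2 → A·e^(−rt) = 1.
e^(−0.81t) = 1/28.065 = 0.0356319, so t = ln(28.065)/0.81 = 3.3345/0.81 = 4.1167.

4.12 hours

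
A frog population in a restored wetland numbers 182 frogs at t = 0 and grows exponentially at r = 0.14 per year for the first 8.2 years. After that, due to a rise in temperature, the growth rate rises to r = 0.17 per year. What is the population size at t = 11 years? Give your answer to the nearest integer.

923 frogs

Phase 1: N(8.2) = 182·e^(0.14×8.2) = 182·e^1.148 = 573.643.
Phase 2 runs for 11 − 8.2 = 2.8 years at r = 0.17.
N(11) = 573.643·e^(0.17×2.8) = 573.643·e^0.476 = 923.348.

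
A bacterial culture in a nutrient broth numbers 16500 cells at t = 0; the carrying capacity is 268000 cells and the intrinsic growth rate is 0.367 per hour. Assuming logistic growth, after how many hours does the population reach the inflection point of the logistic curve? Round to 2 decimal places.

Logistic growth is fastest at N = K/2 = 134000.
A = (K − N₀)/N₀ = 15.242. Set K/(1 + A·e^(−rt)) = K/2 → A·e^(−rt) = 1.
e^(−0.367t) = 1/15.242 = 0.0656064, so t = ln(15.242)/0.367 = 2.7241/0.367 = 7.4226.

7.42 hours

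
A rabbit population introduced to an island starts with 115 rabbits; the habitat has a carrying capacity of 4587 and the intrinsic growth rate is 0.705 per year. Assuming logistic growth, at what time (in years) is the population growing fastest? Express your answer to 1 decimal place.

5.2 years

Logistic growth is fastest at N = K/2 = 2293.5.
A = (K − N₀)/N₀ = 38.887. Set K/(1 + A·e^(−rt)) = K/2 → A·e^(−rt) = 1.
e^(−0.705t) = 1/38.887 = 0.0257156, so t = ln(38.887)/0.705 = 3.6607/0.705 = 5.1924.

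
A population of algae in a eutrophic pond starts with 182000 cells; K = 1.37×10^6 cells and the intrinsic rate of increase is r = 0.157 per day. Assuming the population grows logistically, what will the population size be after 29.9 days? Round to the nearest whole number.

1292808 cells

A = (K − N₀)/N₀ = (1.37×10^6 − 182000)/182000 = 6.5275.
N(t) = K/(1 + A·e^(−rt)) = 1.37×10^6/(1 + 6.5275×e^(−0.157×29.9)).
e^(−4.694) = 0.0091473; denominator = 1 + 6.5275×0.0091473 = 1.0597.
N = 1.37×10^6/1.0597 = 1.292808×10^6.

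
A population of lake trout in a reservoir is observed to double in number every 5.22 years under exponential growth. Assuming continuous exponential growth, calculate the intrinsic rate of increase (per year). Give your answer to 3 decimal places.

r = ln(2)/t_d = 0.6931/5.22 = 0.13279.

0.133 per year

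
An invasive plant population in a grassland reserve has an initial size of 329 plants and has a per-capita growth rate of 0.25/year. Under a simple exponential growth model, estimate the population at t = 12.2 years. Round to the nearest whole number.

6947 plants

N(t) = N₀·e^(rt) = 329 × e^(0.25×12.2) = 329 × e^3.05.
e^3.05 ≈ 21.115, so N ≈ 329 × 21.115 = 6946.95.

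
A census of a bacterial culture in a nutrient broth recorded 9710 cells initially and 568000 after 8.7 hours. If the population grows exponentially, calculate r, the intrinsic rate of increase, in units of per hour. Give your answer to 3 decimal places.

0.468 per hour

From N(t) = N₀·e^(rt): e^(r·8.7) = 568000/9710 = 58.496.
r·8.7 = ln(58.496) = 4.069, so r = 4.069/8.7 = 0.4677.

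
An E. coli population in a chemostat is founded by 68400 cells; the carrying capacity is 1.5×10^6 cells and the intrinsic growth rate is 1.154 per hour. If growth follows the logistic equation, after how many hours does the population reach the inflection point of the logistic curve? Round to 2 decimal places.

Logistic growth is fastest at N = K/2 = 750000.
A = (K − N₀)/N₀ = 20.93. Set K/(1 + A·e^(−rt)) = K/2 → A·e^(−rt) = 1.
e^(−1.154t) = 1/20.93 = 0.0477787, so t = ln(20.93)/1.154 = 3.0412/1.154 = 2.6353.

2.64 hours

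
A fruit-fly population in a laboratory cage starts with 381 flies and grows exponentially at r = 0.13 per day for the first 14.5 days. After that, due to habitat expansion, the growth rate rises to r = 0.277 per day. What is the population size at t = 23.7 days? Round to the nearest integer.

Phase 1: N(14.5) = 381·e^(0.13×14.5) = 381·e^1.885 = 2509.4.
Phase 2 runs for 23.7 − 14.5 = 9.2 days at r = 0.277.
N(23.7) = 2509.4·e^(0.277×9.2) = 2509.4·e^2.548 = 32086.8.

32087 flies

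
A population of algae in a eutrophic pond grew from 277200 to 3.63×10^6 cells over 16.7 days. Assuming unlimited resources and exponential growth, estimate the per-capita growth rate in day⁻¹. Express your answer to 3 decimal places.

0.154 per day

From N(t) = N₀·e^(rt): e^(r·16.7) = 3.63×10^6/277200 = 13.095.
r·16.7 = ln(13.095) = 2.5722, so r = 2.5722/16.7 = 0.15403.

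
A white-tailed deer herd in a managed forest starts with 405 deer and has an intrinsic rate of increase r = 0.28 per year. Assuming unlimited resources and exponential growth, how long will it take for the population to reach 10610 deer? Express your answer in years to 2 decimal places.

Set N₀·e^(rt) = 10610: e^(0.28·t) = 10610/405 = 26.198.
0.28·t = ln(26.198) = 3.2657, so t = 3.2657/0.28 = 11.663.

11.66 years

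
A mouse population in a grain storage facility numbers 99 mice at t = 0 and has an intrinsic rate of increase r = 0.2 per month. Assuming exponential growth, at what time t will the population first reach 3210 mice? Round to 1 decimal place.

Set N₀·e^(rt) = 3210: e^(0.2·t) = 3210/99 = 32.424.
0.2·t = ln(32.424) = 3.4789, so t = 3.4789/0.2 = 17.395.

17.4 months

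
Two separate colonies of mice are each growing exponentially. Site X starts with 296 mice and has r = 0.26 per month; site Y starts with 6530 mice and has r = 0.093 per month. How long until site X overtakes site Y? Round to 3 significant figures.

Set 296·e^(0.26t) = 6530·e^(0.093t).
e^((0.26 − 0.093)t) = 6530/296 → e^(0.167·t) = 22.061.
0.167·t = ln(22.061) = 3.0938, so t = 3.0938/0.167 = 18.526.

18.5 months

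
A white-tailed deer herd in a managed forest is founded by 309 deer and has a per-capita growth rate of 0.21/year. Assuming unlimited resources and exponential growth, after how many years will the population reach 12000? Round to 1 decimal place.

Set N₀·e^(rt) = 12000: e^(0.21·t) = 12000/309 = 38.835.
0.21·t = ln(38.835) = 3.6593, so t = 3.6593/0.21 = 17.425.

17.4 years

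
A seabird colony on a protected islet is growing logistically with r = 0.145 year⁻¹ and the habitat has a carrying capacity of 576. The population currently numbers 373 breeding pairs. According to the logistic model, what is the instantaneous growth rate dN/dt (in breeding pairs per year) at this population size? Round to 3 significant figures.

dN/dt = rN(1 − N/K) = 0.145 × 373 × (1 − 373/576).
1 − 373/576 = 0.35243; dN/dt = 0.145 × 373 × 0.35243 = 19.061.

19.1 breeding pairs per year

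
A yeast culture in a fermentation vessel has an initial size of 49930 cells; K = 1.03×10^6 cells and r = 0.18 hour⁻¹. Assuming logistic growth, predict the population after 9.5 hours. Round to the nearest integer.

226364 cells

A = (K − N₀)/N₀ = (1.03×10^6 − 49930)/49930 = 19.629.
N(t) = K/(1 + A·e^(−rt)) = 1.03×10^6/(1 + 19.629×e^(−0.18×9.5)).
e^(−1.71) = 0.18087; denominator = 1 + 19.629×0.18087 = 4.5502.
N = 1.03×10^6/4.5502 = 226364.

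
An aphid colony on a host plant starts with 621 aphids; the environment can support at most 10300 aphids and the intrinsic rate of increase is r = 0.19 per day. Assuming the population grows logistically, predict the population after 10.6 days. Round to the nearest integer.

3344 aphids

A = (K − N₀)/N₀ = (10300 − 621)/621 = 15.586.
N(t) = K/(1 + A·e^(−rt)) = 10300/(1 + 15.586×e^(−0.19×10.6)).
e^(−2.014) = 0.13345; denominator = 1 + 15.586×0.13345 = 3.08.
N = 10300/3.08 = 3344.12.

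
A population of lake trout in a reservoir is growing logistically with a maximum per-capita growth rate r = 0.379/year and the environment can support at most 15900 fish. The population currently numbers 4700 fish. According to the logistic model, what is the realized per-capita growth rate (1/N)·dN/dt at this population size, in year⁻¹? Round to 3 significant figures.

0.267 per year

(1/N)·dN/dt = r(1 − N/K) = 0.379 × (1 − 4700/15900).
= 0.379 × 0.7044 = 0.26697.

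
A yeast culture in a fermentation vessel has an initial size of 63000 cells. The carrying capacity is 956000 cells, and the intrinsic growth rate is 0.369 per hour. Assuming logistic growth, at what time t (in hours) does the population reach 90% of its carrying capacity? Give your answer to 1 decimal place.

13.1 hours

A = (K − N₀)/N₀ = (956000 − 63000)/63000 = 14.175.
Solve 956000/(1 + 14.175·e^(−0.369t)) = 860400: 1 + 14.175·e^(−0.369t) = 1.1111, so e^(−0.369t) = 0.00783875.
−0.369·t = ln(0.00783875) = -4.8487, so t = 4.8487/0.369 = 13.14.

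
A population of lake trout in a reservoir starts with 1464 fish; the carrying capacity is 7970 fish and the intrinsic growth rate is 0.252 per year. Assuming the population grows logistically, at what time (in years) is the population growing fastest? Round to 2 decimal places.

Logistic growth is fastest at N = K/2 = 3985.
A = (K − N₀)/N₀ = 4.444. Set K/(1 + A·e^(−rt)) = K/2 → A·e^(−rt) = 1.
e^(−0.252t) = 1/4.444 = 0.225023, so t = ln(4.444)/0.252 = 1.4916/0.252 = 5.9189.

5.92 years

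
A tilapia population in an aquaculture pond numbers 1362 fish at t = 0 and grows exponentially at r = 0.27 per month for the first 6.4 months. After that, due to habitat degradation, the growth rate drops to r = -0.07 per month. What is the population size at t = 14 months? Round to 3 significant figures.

4500 fish

Phase 1: N(6.4) = 1362·e^(0.27×6.4) = 1362·e^1.728 = 7667.22.
Phase 2 runs for 14 − 6.4 = 7.6 months at r = -0.07.
N(14) = 7667.22·e^(-0.07×7.6) = 7667.22·e^-0.532 = 4503.95.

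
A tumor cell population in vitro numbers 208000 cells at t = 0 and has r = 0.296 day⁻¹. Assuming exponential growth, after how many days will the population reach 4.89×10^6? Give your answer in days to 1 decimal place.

10.7 days

Set N₀·e^(rt) = 4.89×10^6: e^(0.296·t) = 4.89×10^6/208000 = 23.51.
0.296·t = ln(23.51) = 3.1574, so t = 3.1574/0.296 = 10.667.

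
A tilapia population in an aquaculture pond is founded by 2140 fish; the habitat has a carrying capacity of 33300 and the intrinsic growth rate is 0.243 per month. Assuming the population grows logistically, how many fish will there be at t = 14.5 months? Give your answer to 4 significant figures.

23300 fish

A = (K − N₀)/N₀ = (33300 − 2140)/2140 = 14.561.
N(t) = K/(1 + A·e^(−rt)) = 33300/(1 + 14.561×e^(−0.243×14.5)).
e^(−3.523) = 0.029496; denominator = 1 + 14.561×0.029496 = 1.4295.
N = 33300/1.4295 = 23295.1.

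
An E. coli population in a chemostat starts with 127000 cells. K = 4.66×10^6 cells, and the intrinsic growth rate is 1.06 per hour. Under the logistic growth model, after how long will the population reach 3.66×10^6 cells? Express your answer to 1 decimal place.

4.6 hours

A = (K − N₀)/N₀ = (4.66×10^6 − 127000)/127000 = 35.693.
Solve 4.66×10^6/(1 + 35.693·e^(−1.06t)) = 3.66×10^6: 1 + 35.693·e^(−1.06t) = 1.2732, so e^(−1.06t) = 0.00765485.
−1.06·t = ln(0.00765485) = -4.8724, so t = 4.8724/1.06 = 4.5966.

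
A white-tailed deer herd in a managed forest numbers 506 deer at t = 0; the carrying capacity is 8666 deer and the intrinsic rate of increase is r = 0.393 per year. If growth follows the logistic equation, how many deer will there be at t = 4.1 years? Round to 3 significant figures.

A = (K − N₀)/N₀ = (8666 − 506)/506 = 16.126.
N(t) = K/(1 + A·e^(−rt)) = 8666/(1 + 16.126×e^(−0.393×4.1)).
e^(−1.611) = 0.19963; denominator = 1 + 16.126×0.19963 = 4.2193.
N = 8666/4.2193 = 2053.9.

2050 deer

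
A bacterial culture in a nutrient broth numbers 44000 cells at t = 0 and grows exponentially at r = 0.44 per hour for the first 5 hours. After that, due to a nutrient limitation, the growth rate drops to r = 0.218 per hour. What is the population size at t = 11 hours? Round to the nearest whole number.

Phase 1: N(5) = 44000·e^(0.44×5) = 44000·e^2.2 = 397101.
Phase 2 runs for 11 − 5 = 6 hours at r = 0.218.
N(11) = 397101·e^(0.218×6) = 397101·e^1.308 = 1.468783×10^6.

1468783 cells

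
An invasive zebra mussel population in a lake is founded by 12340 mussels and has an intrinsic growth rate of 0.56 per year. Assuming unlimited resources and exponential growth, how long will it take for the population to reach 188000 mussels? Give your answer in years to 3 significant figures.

4.86 years

Set N₀·e^(rt) = 188000: e^(0.56·t) = 188000/12340 = 15.235.
0.56·t = ln(15.235) = 2.7236, so t = 2.7236/0.56 = 4.8636.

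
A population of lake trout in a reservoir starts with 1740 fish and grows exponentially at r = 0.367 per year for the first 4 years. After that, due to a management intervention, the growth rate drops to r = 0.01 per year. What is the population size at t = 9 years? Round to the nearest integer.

7940 fish

Phase 1: N(4) = 1740·e^(0.367×4) = 1740·e^1.468 = 7552.55.
Phase 2 runs for 9 − 4 = 5 years at r = 0.01.
N(9) = 7552.55·e^(0.01×5) = 7552.55·e^0.05 = 7939.78.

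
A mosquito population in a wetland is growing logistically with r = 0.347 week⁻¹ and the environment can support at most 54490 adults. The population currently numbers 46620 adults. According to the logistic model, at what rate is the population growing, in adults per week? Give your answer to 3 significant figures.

dN/dt = rN(1 − N/K) = 0.347 × 46620 × (1 − 46620/54490).
1 − 46620/54490 = 0.14443; dN/dt = 0.347 × 46620 × 0.14443 = 2336.5.

2340 adults per week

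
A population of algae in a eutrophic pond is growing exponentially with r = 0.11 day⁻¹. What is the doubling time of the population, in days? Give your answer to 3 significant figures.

Doubling time t_d = ln(2)/r = 0.6931/0.11 = 6.3013.

6.30 days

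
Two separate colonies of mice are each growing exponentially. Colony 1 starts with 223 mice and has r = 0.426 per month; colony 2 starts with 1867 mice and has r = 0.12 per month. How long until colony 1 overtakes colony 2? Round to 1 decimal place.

6.9 months

Set 223·e^(0.426t) = 1867·e^(0.12t).
e^((0.426 − 0.12)t) = 1867/223 → e^(0.306·t) = 8.3722.
0.306·t = ln(8.3722) = 2.1249, so t = 2.1249/0.306 = 6.9442.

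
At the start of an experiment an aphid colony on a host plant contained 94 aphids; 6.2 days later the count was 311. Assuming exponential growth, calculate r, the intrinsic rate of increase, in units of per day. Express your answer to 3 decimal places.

0.193 per day

From N(t) = N₀·e^(rt): e^(r·6.2) = 311/94 = 3.3085.
r·6.2 = ln(3.3085) = 1.1965, so r = 1.1965/6.2 = 0.19298.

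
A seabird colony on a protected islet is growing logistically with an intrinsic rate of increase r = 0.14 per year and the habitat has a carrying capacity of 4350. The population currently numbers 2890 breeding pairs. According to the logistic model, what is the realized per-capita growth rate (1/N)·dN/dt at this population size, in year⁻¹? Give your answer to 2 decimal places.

0.05 per year

(1/N)·dN/dt = r(1 − N/K) = 0.14 × (1 − 2890/4350).
= 0.14 × 0.33563 = 0.046989.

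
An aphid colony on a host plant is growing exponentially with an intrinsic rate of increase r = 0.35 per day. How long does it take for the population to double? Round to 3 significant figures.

1.98 days

Doubling time t_d = ln(2)/r = 0.6931/0.35 = 1.9804.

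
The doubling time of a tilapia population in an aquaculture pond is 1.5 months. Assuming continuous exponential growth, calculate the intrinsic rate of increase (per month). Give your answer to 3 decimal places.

r = ln(2)/t_d = 0.6931/1.5 = 0.4621.

0.462 per month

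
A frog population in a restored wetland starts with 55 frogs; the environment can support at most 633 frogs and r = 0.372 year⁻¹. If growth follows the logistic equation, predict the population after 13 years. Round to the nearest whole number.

584 frogs

A = (K − N₀)/N₀ = (633 − 55)/55 = 10.509.
N(t) = K/(1 + A·e^(−rt)) = 633/(1 + 10.509×e^(−0.372×13)).
e^(−4.836) = 0.0079387; denominator = 1 + 10.509×0.0079387 = 1.0834.
N = 633/1.0834 = 584.256.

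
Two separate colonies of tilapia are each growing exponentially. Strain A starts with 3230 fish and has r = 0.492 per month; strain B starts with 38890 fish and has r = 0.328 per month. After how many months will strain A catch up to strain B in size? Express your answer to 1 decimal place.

15.2 months

Set 3230·e^(0.492t) = 38890·e^(0.328t).
e^((0.492 − 0.328)t) = 38890/3230 → e^(0.164·t) = 12.04.
0.164·t = ln(12.04) = 2.4883, so t = 2.4883/0.164 = 15.172.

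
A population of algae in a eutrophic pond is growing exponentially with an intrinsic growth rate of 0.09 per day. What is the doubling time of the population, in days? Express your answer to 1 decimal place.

7.7 days

Doubling time t_d = ln(2)/r = 0.6931/0.09 = 7.7016.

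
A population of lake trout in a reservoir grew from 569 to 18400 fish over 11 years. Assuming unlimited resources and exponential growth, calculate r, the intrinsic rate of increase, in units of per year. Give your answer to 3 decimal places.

0.316 per year

From N(t) = N₀·e^(rt): e^(r·11) = 18400/569 = 32.337.
r·11 = ln(32.337) = 3.4762, so r = 3.4762/11 = 0.31602.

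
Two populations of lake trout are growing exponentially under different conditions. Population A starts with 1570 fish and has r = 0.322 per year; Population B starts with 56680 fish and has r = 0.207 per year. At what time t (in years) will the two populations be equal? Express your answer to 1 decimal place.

31.2 years

Set 1570·e^(0.322t) = 56680·e^(0.207t).
e^((0.322 − 0.207)t) = 56680/1570 → e^(0.115·t) = 36.102.
0.115·t = ln(36.102) = 3.5863, so t = 3.5863/0.115 = 31.186.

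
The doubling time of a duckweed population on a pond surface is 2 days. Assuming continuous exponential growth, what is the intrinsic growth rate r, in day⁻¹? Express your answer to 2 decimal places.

0.35 per day

r = ln(2)/t_d = 0.6931/2 = 0.34657.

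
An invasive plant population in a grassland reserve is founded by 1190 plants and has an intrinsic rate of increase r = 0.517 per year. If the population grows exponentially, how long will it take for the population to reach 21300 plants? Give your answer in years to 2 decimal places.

Set N₀·e^(rt) = 21300: e^(0.517·t) = 21300/1190 = 17.899.
0.517·t = ln(17.899) = 2.8848, so t = 2.8848/0.517 = 5.5798.

5.58 years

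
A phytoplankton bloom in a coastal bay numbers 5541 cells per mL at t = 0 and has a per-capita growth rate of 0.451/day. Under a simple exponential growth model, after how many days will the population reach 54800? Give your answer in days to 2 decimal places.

Set N₀·e^(rt) = 54800: e^(0.451·t) = 54800/5541 = 9.8899.
0.451·t = ln(9.8899) = 2.2915, so t = 2.2915/0.451 = 5.081.

5.08 days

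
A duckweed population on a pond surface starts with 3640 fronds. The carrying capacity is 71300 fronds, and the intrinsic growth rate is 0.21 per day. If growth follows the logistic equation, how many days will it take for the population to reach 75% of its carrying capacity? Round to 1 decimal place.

A = (K − N₀)/N₀ = (71300 − 3640)/3640 = 18.588.
Solve 71300/(1 + 18.588·e^(−0.21t)) = 53475: 1 + 18.588·e^(−0.21t) = 1.3333, so e^(−0.21t) = 0.0179328.
−0.21·t = ln(0.0179328) = -4.0211, so t = 4.0211/0.21 = 19.148.

19.1 days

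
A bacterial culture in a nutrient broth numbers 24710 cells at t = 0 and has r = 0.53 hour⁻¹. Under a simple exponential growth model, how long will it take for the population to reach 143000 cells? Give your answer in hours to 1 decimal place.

Set N₀·e^(rt) = 143000: e^(0.53·t) = 143000/24710 = 5.7871.
0.53·t = ln(5.7871) = 1.7556, so t = 1.7556/0.53 = 3.3125.

3.3 hours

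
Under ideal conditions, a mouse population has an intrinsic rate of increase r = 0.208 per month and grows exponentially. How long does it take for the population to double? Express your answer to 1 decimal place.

Doubling time t_d = ln(2)/r = 0.6931/0.208 = 3.3324.

3.3 months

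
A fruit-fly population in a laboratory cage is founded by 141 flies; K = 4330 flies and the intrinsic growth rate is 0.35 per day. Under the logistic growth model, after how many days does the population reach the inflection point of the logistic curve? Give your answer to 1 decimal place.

Logistic growth is fastest at N = K/2 = 2165.
A = (K − N₀)/N₀ = 29.709. Set K/(1 + A·e^(−rt)) = K/2 → A·e^(−rt) = 1.
e^(−0.35t) = 1/29.709 = 0.0336596, so t = ln(29.709)/0.35 = 3.3915/0.35 = 9.6899.

9.7 days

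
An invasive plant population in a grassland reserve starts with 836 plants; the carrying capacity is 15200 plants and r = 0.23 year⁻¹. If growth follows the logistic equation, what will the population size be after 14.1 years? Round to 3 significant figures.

9100 plants

A = (K − N₀)/N₀ = (15200 − 836)/836 = 17.182.
N(t) = K/(1 + A·e^(−rt)) = 15200/(1 + 17.182×e^(−0.23×14.1)).
e^(−3.243) = 0.039047; denominator = 1 + 17.182×0.039047 = 1.6709.
N = 15200/1.6709 = 9096.94.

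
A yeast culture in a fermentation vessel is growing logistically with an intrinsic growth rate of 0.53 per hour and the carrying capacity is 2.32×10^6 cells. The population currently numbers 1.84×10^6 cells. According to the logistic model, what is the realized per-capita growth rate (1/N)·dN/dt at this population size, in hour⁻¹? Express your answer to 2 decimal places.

(1/N)·dN/dt = r(1 − N/K) = 0.53 × (1 − 1.84×10^6/2.32×10^6).
= 0.53 × 0.2069 = 0.10966.

0.11 per hour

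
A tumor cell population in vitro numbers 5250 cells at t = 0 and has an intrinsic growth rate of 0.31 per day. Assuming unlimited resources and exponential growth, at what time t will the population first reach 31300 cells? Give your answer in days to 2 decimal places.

5.76 days

Set N₀·e^(rt) = 31300: e^(0.31·t) = 31300/5250 = 5.9619.
0.31·t = ln(5.9619) = 1.7854, so t = 1.7854/0.31 = 5.7593.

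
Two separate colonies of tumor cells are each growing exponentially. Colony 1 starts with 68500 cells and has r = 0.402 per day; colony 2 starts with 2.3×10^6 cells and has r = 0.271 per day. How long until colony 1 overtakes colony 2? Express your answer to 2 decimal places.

26.82 days

Set 68500·e^(0.402t) = 2.3×10^6·e^(0.271t).
e^((0.402 − 0.271)t) = 2.3×10^6/68500 → e^(0.131·t) = 33.577.
0.131·t = ln(33.577) = 3.5138, so t = 3.5138/0.131 = 26.823.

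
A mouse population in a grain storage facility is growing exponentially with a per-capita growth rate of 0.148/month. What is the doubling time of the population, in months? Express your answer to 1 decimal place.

4.7 months

Doubling time t_d = ln(2)/r = 0.6931/0.148 = 4.6834.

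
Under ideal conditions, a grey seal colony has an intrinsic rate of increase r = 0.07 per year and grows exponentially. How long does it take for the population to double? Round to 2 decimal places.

Doubling time t_d = ln(2)/r = 0.6931/0.07 = 9.9021.

9.90 years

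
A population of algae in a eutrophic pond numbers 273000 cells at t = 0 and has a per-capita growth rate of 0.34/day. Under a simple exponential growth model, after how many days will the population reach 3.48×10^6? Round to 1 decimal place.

7.5 days

Set N₀·e^(rt) = 3.48×10^6: e^(0.34·t) = 3.48×10^6/273000 = 12.747.
0.34·t = ln(12.747) = 2.5453, so t = 2.5453/0.34 = 7.4862.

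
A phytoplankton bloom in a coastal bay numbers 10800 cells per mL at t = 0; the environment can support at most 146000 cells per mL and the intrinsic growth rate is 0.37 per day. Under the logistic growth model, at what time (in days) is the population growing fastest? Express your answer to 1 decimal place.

6.8 days

Logistic growth is fastest at N = K/2 = 73000.
A = (K − N₀)/N₀ = 12.519. Set K/(1 + A·e^(−rt)) = K/2 → A·e^(−rt) = 1.
e^(−0.37t) = 1/12.519 = 0.0798817, so t = ln(12.519)/0.37 = 2.5272/0.37 = 6.8303.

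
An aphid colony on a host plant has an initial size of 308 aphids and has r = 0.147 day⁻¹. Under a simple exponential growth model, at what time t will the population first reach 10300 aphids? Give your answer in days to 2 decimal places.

Set N₀·e^(rt) = 10300: e^(0.147·t) = 10300/308 = 33.442.
0.147·t = ln(33.442) = 3.5098, so t = 3.5098/0.147 = 23.876.

23.88 days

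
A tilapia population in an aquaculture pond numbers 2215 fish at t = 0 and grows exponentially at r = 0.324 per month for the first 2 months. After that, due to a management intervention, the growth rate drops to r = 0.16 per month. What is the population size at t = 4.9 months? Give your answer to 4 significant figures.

6735 fish

Phase 1: N(2) = 2215·e^(0.324×2) = 2215·e^0.648 = 4234.45.
Phase 2 runs for 4.9 − 2 = 2.9 months at r = 0.16.
N(4.9) = 4234.45·e^(0.16×2.9) = 4234.45·e^0.464 = 6734.56.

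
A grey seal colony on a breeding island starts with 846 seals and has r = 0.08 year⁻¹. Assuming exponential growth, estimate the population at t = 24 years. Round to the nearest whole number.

N(t) = N₀·e^(rt) = 846 × e^(0.08×24) = 846 × e^1.92.
e^1.92 ≈ 6.821, so N ≈ 846 × 6.821 = 5770.53.

5771 seals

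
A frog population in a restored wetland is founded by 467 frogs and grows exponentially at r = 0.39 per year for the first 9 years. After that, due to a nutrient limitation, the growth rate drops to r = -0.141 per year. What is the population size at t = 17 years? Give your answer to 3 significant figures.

5060 frogs

Phase 1: N(9) = 467·e^(0.39×9) = 467·e^3.51 = 15620.3.
Phase 2 runs for 17 − 9 = 8 years at r = -0.141.
N(17) = 15620.3·e^(-0.141×8) = 15620.3·e^-1.128 = 5055.99.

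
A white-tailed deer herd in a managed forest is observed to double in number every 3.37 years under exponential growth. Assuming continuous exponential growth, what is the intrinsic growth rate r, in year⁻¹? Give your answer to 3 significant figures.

r = ln(2)/t_d = 0.6931/3.37 = 0.20568.

0.206 per year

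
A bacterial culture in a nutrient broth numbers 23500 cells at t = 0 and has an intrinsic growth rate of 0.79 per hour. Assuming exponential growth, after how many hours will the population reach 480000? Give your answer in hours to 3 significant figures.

Set N₀·e^(rt) = 480000: e^(0.79·t) = 480000/23500 = 20.426.
0.79·t = ln(20.426) = 3.0168, so t = 3.0168/0.79 = 3.8187.

3.82 hours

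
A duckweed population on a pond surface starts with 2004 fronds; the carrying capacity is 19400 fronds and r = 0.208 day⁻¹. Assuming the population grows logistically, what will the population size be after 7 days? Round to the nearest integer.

6415 fronds

A = (K − N₀)/N₀ = (19400 − 2004)/2004 = 8.6806.
N(t) = K/(1 + A·e^(−rt)) = 19400/(1 + 8.6806×e^(−0.208×7)).
e^(−1.456) = 0.23317; denominator = 1 + 8.6806×0.23317 = 3.024.
N = 19400/3.024 = 6415.26.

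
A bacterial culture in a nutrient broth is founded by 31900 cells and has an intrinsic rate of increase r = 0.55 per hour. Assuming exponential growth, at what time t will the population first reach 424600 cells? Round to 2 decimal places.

4.71 hours

Set N₀·e^(rt) = 424600: e^(0.55·t) = 424600/31900 = 13.31.
0.55·t = ln(13.31) = 2.5885, so t = 2.5885/0.55 = 4.7064.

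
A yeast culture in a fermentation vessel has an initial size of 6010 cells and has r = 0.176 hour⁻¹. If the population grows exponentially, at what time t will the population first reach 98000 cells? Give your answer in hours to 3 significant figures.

15.9 hours

Set N₀·e^(rt) = 98000: e^(0.176·t) = 98000/6010 = 16.306.
0.176·t = ln(16.306) = 2.7915, so t = 2.7915/0.176 = 15.861.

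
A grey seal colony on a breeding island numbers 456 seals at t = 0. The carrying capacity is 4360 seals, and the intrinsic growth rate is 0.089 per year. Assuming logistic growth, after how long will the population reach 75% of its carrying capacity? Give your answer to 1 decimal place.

36.5 years

A = (K − N₀)/N₀ = (4360 − 456)/456 = 8.5614.
Solve 4360/(1 + 8.5614·e^(−0.089t)) = 3270: 1 + 8.5614·e^(−0.089t) = 1.3333, so e^(−0.089t) = 0.0389344.
−0.089·t = ln(0.0389344) = -3.2459, so t = 3.2459/0.089 = 36.471.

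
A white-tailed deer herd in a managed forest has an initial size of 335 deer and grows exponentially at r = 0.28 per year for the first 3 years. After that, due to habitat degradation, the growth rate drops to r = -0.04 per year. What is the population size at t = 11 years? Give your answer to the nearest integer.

Phase 1: N(3) = 335·e^(0.28×3) = 335·e^0.84 = 775.983.
Phase 2 runs for 11 − 3 = 8 years at r = -0.04.
N(11) = 775.983·e^(-0.04×8) = 775.983·e^-0.32 = 563.479.

563 deer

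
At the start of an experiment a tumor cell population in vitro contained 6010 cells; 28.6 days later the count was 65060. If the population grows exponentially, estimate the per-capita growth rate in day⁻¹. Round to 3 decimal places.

From N(t) = N₀·e^(rt): e^(r·28.6) = 65060/6010 = 10.825.
r·28.6 = ln(10.825) = 2.3819, so r = 2.3819/28.6 = 0.083283.

0.083 per day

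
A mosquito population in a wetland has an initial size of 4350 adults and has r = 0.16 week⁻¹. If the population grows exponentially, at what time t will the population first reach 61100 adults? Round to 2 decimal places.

16.51 weeks

Set N₀·e^(rt) = 61100: e^(0.16·t) = 61100/4350 = 14.046.
0.16·t = ln(14.046) = 2.6423, so t = 2.6423/0.16 = 16.515.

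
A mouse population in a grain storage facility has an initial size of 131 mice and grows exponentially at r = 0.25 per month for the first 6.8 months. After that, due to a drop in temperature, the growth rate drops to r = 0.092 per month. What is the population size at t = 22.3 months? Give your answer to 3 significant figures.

Phase 1: N(6.8) = 131·e^(0.25×6.8) = 131·e^1.7 = 717.087.
Phase 2 runs for 22.3 − 6.8 = 15.5 months at r = 0.092.
N(22.3) = 717.087·e^(0.092×15.5) = 717.087·e^1.426 = 2984.53.

2980 mice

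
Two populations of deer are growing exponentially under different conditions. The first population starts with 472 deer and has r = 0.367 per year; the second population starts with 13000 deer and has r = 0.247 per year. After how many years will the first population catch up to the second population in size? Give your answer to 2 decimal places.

27.63 years

Set 472·e^(0.367t) = 13000·e^(0.247t).
e^((0.367 − 0.247)t) = 13000/472 → e^(0.12·t) = 27.542.
0.12·t = ln(27.542) = 3.3157, so t = 3.3157/0.12 = 27.631.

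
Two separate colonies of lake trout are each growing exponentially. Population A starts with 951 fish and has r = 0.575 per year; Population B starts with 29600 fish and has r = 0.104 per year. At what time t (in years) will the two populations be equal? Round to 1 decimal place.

Set 951·e^(0.575t) = 29600·e^(0.104t).
e^((0.575 − 0.104)t) = 29600/951 → e^(0.471·t) = 31.125.
0.471·t = ln(31.125) = 3.438, so t = 3.438/0.471 = 7.2994.

7.3 years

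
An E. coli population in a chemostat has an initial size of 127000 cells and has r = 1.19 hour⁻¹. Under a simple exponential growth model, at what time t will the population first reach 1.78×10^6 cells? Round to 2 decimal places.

2.22 hours

Set N₀·e^(rt) = 1.78×10^6: e^(1.19·t) = 1.78×10^6/127000 = 14.016.
1.19·t = ln(14.016) = 2.6402, so t = 2.6402/1.19 = 2.2186.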